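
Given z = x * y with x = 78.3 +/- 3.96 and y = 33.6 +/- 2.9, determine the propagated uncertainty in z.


For a product z = x*y, the relative uncertainty is:
uz/z = sqrt((ux/x)^2 + (uy/y)^2)
Relative uncertainties: ux/x = 3.96/78.3 = 0.050575
uy/y = 2.9/33.6 = 0.08631
z = 78.3 * 33.6 = 2630.9
uz = 2630.9 * sqrt(0.050575^2 + 0.08631^2) = 263.182

263.182


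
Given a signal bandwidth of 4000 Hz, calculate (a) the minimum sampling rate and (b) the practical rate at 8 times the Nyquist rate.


By Nyquist theorem, fs_min = 2 * fmax.
fs_min = 2 * 4000 = 8000 Hz
Practical rate = 8 * fs_min = 8 * 8000 = 64000 Hz

fs_min = 8000 Hz, fs_practical = 64000 Hz


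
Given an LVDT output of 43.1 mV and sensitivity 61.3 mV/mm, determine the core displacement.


Displacement = Vout / sensitivity.
d = 43.1 / 61.3
d = 0.703 mm

0.703 mm


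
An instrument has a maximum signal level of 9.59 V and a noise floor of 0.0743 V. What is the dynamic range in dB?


Dynamic range = 20 * log10(Vmax / Vnoise).
DR = 20 * log10(9.59 / 0.0743)
DR = 20 * log10(129.07)
DR = 42.22 dB

42.22 dB


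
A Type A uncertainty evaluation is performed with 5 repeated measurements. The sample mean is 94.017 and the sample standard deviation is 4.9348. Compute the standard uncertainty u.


The standard uncertainty for Type A evaluation is u = s / sqrt(n).
u = 4.9348 / sqrt(5)
u = 4.9348 / 2.2361
u = 2.2069

2.2069


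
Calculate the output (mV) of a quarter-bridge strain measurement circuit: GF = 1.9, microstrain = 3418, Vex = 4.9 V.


Quarter bridge output: Vout = (GF * epsilon * Vex) / 4.
Vout = (1.9 * 3418e-6 * 4.9) / 4
Vout = 0.03182158 / 4 V
Vout = 0.0079554 V = 7.9554 mV

7.9554 mV


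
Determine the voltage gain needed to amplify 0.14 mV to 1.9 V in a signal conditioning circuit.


Gain = Vout / Vin (converting to same units).
G = 1.9 V / 0.14 mV
G = 1900.0 mV / 0.14 mV
G = 13571.43

13571.43


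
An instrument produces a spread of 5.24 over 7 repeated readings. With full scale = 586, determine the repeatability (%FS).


Repeatability = (spread / full scale) * 100%.
R = (5.24 / 586) * 100
R = 0.894 %FS

0.894 %FS


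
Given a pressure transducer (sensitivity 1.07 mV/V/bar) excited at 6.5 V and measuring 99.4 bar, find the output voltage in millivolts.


Output = sensitivity * Vex * P.
Vout = 1.07 * 6.5 * 99.4
Vout = 6.955 * 99.4
Vout = 691.33 mV

691.33 mV


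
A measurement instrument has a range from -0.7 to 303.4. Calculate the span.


Span = upper range - lower range.
Span = 303.4 - (-0.7)
Span = 304.1

304.1


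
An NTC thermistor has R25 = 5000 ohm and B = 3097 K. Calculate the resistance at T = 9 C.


NTC thermistor equation: Rt = R25 * exp(B * (1/T - 1/T25)).
T in Kelvin: 282.15 K, T25 = 298.15 K
1/T - 1/T25 = 1/282.15 - 1/298.15 = 0.0001902
B * (1/T - 1/T25) = 3097 * 0.0001902 = 0.589
Rt = 5000 * exp(0.589) = 9011.3 ohm

9011.3 ohm


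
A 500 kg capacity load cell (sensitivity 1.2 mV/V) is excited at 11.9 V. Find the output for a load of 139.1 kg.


Vout = rated_output * Vex * (load / capacity).
Vout = 1.2 * 11.9 * (139.1 / 500)
Vout = 1.2 * 11.9 * 0.2782
Vout = 3.973 mV

3.973 mV


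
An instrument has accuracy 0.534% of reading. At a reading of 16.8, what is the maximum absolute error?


Absolute error = (accuracy% / 100) * reading.
Error = (0.534 / 100) * 16.8
Error = 0.00534 * 16.8
Error = 0.0897

0.0897


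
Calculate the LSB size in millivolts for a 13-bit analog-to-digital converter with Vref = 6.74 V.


The resolution (LSB) of an ADC is Vref / 2^n.
LSB = 6.74 / 2^13
LSB = 6.74 / 8192
LSB = 0.00082275 V = 0.82275391 mV

0.82275391 mV


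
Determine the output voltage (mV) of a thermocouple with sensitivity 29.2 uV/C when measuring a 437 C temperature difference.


The thermocouple output V = sensitivity * dT.
V = 29.2 uV/C * 437 C
V = 12760.4 uV
V = 12.76 mV

12.76 mV


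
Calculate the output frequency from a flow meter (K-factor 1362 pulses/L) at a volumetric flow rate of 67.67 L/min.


Frequency = K * Q / 60 (converting L/min to L/s).
f = 1362 * 67.67 / 60
f = 92166.54 / 60
f = 1536.11 Hz

1536.11 Hz


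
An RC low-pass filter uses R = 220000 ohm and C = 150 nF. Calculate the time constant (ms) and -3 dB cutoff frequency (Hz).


Time constant: tau = R * C.
tau = 220000 * 1.50e-07 = 0.033 s
tau = 33.0 ms
Cutoff frequency: fc = 1 / (2*pi*R*C).
fc = 1 / (2*pi*0.033) = 4.82 Hz

tau = 33.0 ms, fc = 4.82 Hz


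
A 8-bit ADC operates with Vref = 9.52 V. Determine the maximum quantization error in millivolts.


The maximum quantization error is +/- LSB/2.
LSB = Vref / 2^n = 9.52 / 256 = 0.0371875 V
Max error = LSB / 2 = 0.0371875 / 2 = 0.01859375 V
Max error = 18.5938 mV

18.5938 mV


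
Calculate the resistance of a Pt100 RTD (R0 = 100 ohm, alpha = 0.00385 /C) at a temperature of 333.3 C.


The RTD equation: Rt = R0 * (1 + alpha * T).
Rt = 100 * (1 + 0.00385 * 333.3)
Rt = 100 * (1 + 1.283205)
Rt = 100 * 2.283205
Rt = 228.321 ohm

228.321 ohm


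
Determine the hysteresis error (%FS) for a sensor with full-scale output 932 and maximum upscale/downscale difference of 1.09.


Hysteresis = (max difference / full scale) * 100%.
H = (1.09 / 932) * 100
H = 0.117 %FS

0.117 %FS


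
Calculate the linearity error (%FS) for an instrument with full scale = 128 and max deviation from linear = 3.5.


Linearity error = (max deviation / full scale) * 100%.
Linearity = (3.5 / 128) * 100
Linearity = 2.734 %FS

2.734 %FS


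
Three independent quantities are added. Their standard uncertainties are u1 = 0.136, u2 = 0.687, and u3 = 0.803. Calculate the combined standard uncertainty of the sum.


For a sum of independent quantities, uc = sqrt(u1^2 + u2^2 + u3^2).
uc = sqrt(0.136^2 + 0.687^2 + 0.803^2)
uc = sqrt(0.018496 + 0.471969 + 0.644809)
uc = 1.0655

1.0655


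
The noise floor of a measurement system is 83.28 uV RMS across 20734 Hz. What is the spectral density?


Noise spectral density = Vrms / sqrt(BW).
NSD = 83.28 / sqrt(20734)
NSD = 83.28 / 143.9931
NSD = 0.5784 uV/sqrt(Hz)

0.5784 uV/sqrt(Hz)


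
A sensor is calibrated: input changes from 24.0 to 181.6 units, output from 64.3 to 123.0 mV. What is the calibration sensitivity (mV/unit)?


Sensitivity = (y2 - y1) / (x2 - x1).
S = (123.0 - 64.3) / (181.6 - 24.0)
S = 58.7 / 157.6
S = 0.3725 mV/unit

0.3725 mV/unit


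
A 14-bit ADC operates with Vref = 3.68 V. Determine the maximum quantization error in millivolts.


The maximum quantization error is +/- LSB/2.
LSB = Vref / 2^n = 3.68 / 16384 = 0.00022461 V
Max error = LSB / 2 = 0.00022461 / 2 = 0.0001123 V
Max error = 0.1123 mV

0.1123 mV


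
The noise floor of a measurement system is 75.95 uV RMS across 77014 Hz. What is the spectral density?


Noise spectral density = Vrms / sqrt(BW).
NSD = 75.95 / sqrt(77014)
NSD = 75.95 / 277.514
NSD = 0.2737 uV/sqrt(Hz)

0.2737 uV/sqrt(Hz)


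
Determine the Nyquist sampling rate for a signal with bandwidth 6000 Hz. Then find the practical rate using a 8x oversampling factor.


By Nyquist theorem, fs_min = 2 * fmax.
fs_min = 2 * 6000 = 12000 Hz
Practical rate = 8 * fs_min = 8 * 12000 = 96000 Hz

fs_min = 12000 Hz, fs_practical = 96000 Hz


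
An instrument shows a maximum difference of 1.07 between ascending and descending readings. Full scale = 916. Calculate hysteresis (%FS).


Hysteresis = (max difference / full scale) * 100%.
H = (1.07 / 916) * 100
H = 0.117 %FS

0.117 %FS


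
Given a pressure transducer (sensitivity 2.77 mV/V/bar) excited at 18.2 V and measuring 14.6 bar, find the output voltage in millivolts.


Output = sensitivity * Vex * P.
Vout = 2.77 * 18.2 * 14.6
Vout = 50.414 * 14.6
Vout = 736.04 mV

736.04 mV


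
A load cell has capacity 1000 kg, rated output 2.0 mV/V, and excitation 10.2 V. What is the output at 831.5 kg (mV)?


Vout = rated_output * Vex * (load / capacity).
Vout = 2.0 * 10.2 * (831.5 / 1000)
Vout = 2.0 * 10.2 * 0.8315
Vout = 16.963 mV

16.963 mV


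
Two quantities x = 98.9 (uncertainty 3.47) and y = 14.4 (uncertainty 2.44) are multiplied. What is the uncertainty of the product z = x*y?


For a product z = x*y, the relative uncertainty is:
uz/z = sqrt((ux/x)^2 + (uy/y)^2)
Relative uncertainties: ux/x = 3.47/98.9 = 0.035086
uy/y = 2.44/14.4 = 0.169444
z = 98.9 * 14.4 = 1424.2
uz = 1424.2 * sqrt(0.035086^2 + 0.169444^2) = 246.435

246.435


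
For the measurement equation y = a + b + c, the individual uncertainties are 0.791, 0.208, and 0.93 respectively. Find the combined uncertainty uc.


For a sum of independent quantities, uc = sqrt(u1^2 + u2^2 + u3^2).
uc = sqrt(0.791^2 + 0.208^2 + 0.93^2)
uc = sqrt(0.625681 + 0.043264 + 0.8649)
uc = 1.2385

1.2385


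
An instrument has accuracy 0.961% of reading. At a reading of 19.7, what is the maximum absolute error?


Absolute error = (accuracy% / 100) * reading.
Error = (0.961 / 100) * 19.7
Error = 0.00961 * 19.7
Error = 0.1893

0.1893


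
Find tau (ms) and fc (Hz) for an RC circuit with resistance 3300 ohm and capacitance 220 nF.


Time constant: tau = R * C.
tau = 3300 * 2.20e-07 = 0.000726 s
tau = 0.726 ms
Cutoff frequency: fc = 1 / (2*pi*R*C).
fc = 1 / (2*pi*0.000726) = 219.22 Hz

tau = 0.726 ms, fc = 219.22 Hz


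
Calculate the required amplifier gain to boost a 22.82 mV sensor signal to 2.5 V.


Gain = Vout / Vin (converting to same units).
G = 2.5 V / 22.82 mV
G = 2500.0 mV / 22.82 mV
G = 109.55

109.55


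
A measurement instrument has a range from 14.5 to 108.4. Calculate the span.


Span = upper range - lower range.
Span = 108.4 - (14.5)
Span = 93.9

93.9


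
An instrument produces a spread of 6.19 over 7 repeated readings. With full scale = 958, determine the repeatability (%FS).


Repeatability = (spread / full scale) * 100%.
R = (6.19 / 958) * 100
R = 0.646 %FS

0.646 %FS


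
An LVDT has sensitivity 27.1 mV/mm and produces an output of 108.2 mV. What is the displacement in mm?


Displacement = Vout / sensitivity.
d = 108.2 / 27.1
d = 3.993 mm

3.993 mm


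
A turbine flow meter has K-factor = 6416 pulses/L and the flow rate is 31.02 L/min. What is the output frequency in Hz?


Frequency = K * Q / 60 (converting L/min to L/s).
f = 6416 * 31.02 / 60
f = 199024.32 / 60
f = 3317.07 Hz

3317.07 Hz


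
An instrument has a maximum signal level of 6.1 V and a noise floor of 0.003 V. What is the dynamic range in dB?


Dynamic range = 20 * log10(Vmax / Vnoise).
DR = 20 * log10(6.1 / 0.003)
DR = 20 * log10(2033.33)
DR = 66.16 dB

66.16 dB


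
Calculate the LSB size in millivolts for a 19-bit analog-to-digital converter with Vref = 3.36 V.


The resolution (LSB) of an ADC is Vref / 2^n.
LSB = 3.36 / 2^19
LSB = 3.36 / 524288
LSB = 6.41e-06 V = 0.00640869 mV

0.00640869 mV


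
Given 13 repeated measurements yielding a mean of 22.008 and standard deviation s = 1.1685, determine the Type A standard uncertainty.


The standard uncertainty for Type A evaluation is u = s / sqrt(n).
u = 1.1685 / sqrt(13)
u = 1.1685 / 3.6056
u = 0.3241

0.3241


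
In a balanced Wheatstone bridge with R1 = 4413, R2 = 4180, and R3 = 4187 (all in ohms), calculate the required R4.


At balance: R1*R4 = R2*R3, so R4 = R2*R3/R1.
R4 = 4180 * 4187 / 4413
R4 = 17501660 / 4413
R4 = 3965.93 ohm

3965.93 ohm


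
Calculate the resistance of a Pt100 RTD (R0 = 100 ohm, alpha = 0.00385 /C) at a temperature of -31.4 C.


The RTD equation: Rt = R0 * (1 + alpha * T).
Rt = 100 * (1 + 0.00385 * -31.4)
Rt = 100 * (1 + -0.12089)
Rt = 100 * 0.87911
Rt = 87.911 ohm

87.911 ohm


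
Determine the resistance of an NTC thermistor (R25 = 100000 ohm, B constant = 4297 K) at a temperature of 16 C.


NTC thermistor equation: Rt = R25 * exp(B * (1/T - 1/T25)).
T in Kelvin: 289.15 K, T25 = 298.15 K
1/T - 1/T25 = 1/289.15 - 1/298.15 = 0.0001044
B * (1/T - 1/T25) = 4297 * 0.0001044 = 0.4486
Rt = 100000 * exp(0.4486) = 156610.3 ohm

156610.3 ohm


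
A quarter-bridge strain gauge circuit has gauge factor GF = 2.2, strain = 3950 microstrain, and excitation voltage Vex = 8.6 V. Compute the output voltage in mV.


Quarter bridge output: Vout = (GF * epsilon * Vex) / 4.
Vout = (2.2 * 3950e-6 * 8.6) / 4
Vout = 0.074734 / 4 V
Vout = 0.0186835 V = 18.6835 mV

18.6835 mV


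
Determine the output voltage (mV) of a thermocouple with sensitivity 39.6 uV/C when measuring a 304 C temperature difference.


The thermocouple output V = sensitivity * dT.
V = 39.6 uV/C * 304 C
V = 12038.4 uV
V = 12.038 mV

12.038 mV


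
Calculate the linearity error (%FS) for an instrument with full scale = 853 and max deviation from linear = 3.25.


Linearity error = (max deviation / full scale) * 100%.
Linearity = (3.25 / 853) * 100
Linearity = 0.381 %FS

0.381 %FS


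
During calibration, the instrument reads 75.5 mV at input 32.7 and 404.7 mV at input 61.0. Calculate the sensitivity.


Sensitivity = (y2 - y1) / (x2 - x1).
S = (404.7 - 75.5) / (61.0 - 32.7)
S = 329.2 / 28.3
S = 11.6325 mV/unit

11.6325 mV/unit


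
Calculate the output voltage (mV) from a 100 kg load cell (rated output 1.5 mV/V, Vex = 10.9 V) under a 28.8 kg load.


Vout = rated_output * Vex * (load / capacity).
Vout = 1.5 * 10.9 * (28.8 / 100)
Vout = 1.5 * 10.9 * 0.288
Vout = 4.709 mV

4.709 mV


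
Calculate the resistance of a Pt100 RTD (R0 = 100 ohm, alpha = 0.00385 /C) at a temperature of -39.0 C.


The RTD equation: Rt = R0 * (1 + alpha * T).
Rt = 100 * (1 + 0.00385 * -39.0)
Rt = 100 * (1 + -0.15015)
Rt = 100 * 0.84985
Rt = 84.985 ohm

84.985 ohm


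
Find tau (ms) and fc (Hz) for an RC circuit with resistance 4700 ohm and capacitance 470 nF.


Time constant: tau = R * C.
tau = 4700 * 4.70e-07 = 0.002209 s
tau = 2.209 ms
Cutoff frequency: fc = 1 / (2*pi*R*C).
fc = 1 / (2*pi*0.002209) = 72.05 Hz

tau = 2.209 ms, fc = 72.05 Hz


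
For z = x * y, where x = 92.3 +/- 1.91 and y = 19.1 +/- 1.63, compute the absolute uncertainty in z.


For a product z = x*y, the relative uncertainty is:
uz/z = sqrt((ux/x)^2 + (uy/y)^2)
Relative uncertainties: ux/x = 1.91/92.3 = 0.020693
uy/y = 1.63/19.1 = 0.08534
z = 92.3 * 19.1 = 1762.9
uz = 1762.9 * sqrt(0.020693^2 + 0.08534^2) = 154.809

154.809


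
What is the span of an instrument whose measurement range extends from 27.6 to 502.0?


Span = upper range - lower range.
Span = 502.0 - (27.6)
Span = 474.4

474.4


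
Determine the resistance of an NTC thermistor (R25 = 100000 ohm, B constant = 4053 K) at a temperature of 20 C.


NTC thermistor equation: Rt = R25 * exp(B * (1/T - 1/T25)).
T in Kelvin: 293.15 K, T25 = 298.15 K
1/T - 1/T25 = 1/293.15 - 1/298.15 = 5.721e-05
B * (1/T - 1/T25) = 4053 * 5.721e-05 = 0.2319
Rt = 100000 * exp(0.2319) = 126094.1 ohm

126094.1 ohm


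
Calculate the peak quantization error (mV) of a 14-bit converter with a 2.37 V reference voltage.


The maximum quantization error is +/- LSB/2.
LSB = Vref / 2^n = 2.37 / 16384 = 0.00014465 V
Max error = LSB / 2 = 0.00014465 / 2 = 7.233e-05 V
Max error = 0.0723 mV

0.0723 mV


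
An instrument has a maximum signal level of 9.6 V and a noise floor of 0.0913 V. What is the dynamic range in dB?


Dynamic range = 20 * log10(Vmax / Vnoise).
DR = 20 * log10(9.6 / 0.0913)
DR = 20 * log10(105.15)
DR = 40.44 dB

40.44 dB


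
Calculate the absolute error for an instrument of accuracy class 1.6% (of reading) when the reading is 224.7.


Absolute error = (accuracy% / 100) * reading.
Error = (1.6 / 100) * 224.7
Error = 0.016 * 224.7
Error = 3.5952

3.5952


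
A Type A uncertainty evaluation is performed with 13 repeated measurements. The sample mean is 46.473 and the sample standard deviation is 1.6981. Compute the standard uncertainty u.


The standard uncertainty for Type A evaluation is u = s / sqrt(n).
u = 1.6981 / sqrt(13)
u = 1.6981 / 3.6056
u = 0.471

0.471


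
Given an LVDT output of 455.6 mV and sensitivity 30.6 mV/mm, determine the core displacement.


Displacement = Vout / sensitivity.
d = 455.6 / 30.6
d = 14.889 mm

14.889 mm


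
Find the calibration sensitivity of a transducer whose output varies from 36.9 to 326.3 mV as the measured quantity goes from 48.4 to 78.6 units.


Sensitivity = (y2 - y1) / (x2 - x1).
S = (326.3 - 36.9) / (78.6 - 48.4)
S = 289.4 / 30.2
S = 9.5828 mV/unit

9.5828 mV/unit


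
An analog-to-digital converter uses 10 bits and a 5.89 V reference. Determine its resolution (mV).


The resolution (LSB) of an ADC is Vref / 2^n.
LSB = 5.89 / 2^10
LSB = 5.89 / 1024
LSB = 0.00575195 V = 5.75195312 mV

5.75195312 mV


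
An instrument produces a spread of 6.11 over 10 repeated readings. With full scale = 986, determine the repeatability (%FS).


Repeatability = (spread / full scale) * 100%.
R = (6.11 / 986) * 100
R = 0.62 %FS

0.62 %FS


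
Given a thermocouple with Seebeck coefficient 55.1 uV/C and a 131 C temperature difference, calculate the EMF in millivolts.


The thermocouple output V = sensitivity * dT.
V = 55.1 uV/C * 131 C
V = 7218.1 uV
V = 7.218 mV

7.218 mV


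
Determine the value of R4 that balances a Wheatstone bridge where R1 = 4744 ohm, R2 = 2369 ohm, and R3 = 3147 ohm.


At balance: R1*R4 = R2*R3, so R4 = R2*R3/R1.
R4 = 2369 * 3147 / 4744
R4 = 7455243 / 4744
R4 = 1571.51 ohm

1571.51 ohm


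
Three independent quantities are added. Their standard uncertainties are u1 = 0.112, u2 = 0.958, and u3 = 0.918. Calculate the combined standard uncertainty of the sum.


For a sum of independent quantities, uc = sqrt(u1^2 + u2^2 + u3^2).
uc = sqrt(0.112^2 + 0.958^2 + 0.918^2)
uc = sqrt(0.012544 + 0.917764 + 0.842724)
uc = 1.3316

1.3316


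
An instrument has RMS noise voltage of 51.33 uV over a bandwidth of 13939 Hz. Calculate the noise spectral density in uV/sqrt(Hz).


Noise spectral density = Vrms / sqrt(BW).
NSD = 51.33 / sqrt(13939)
NSD = 51.33 / 118.0635
NSD = 0.4348 uV/sqrt(Hz)

0.4348 uV/sqrt(Hz)


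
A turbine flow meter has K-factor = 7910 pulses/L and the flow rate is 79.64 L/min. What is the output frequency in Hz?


Frequency = K * Q / 60 (converting L/min to L/s).
f = 7910 * 79.64 / 60
f = 629952.4 / 60
f = 10499.21 Hz

10499.21 Hz


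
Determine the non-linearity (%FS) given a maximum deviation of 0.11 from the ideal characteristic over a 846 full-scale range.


Linearity error = (max deviation / full scale) * 100%.
Linearity = (0.11 / 846) * 100
Linearity = 0.013 %FS

0.013 %FS


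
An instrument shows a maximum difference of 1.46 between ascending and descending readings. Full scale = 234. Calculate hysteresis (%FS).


Hysteresis = (max difference / full scale) * 100%.
H = (1.46 / 234) * 100
H = 0.624 %FS

0.624 %FS


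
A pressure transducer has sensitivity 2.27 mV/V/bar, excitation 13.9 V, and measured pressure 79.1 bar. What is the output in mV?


Output = sensitivity * Vex * P.
Vout = 2.27 * 13.9 * 79.1
Vout = 31.553 * 79.1
Vout = 2495.84 mV

2495.84 mV


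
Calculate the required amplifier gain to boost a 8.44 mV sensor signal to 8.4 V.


Gain = Vout / Vin (converting to same units).
G = 8.4 V / 8.44 mV
G = 8400.0 mV / 8.44 mV
G = 995.26

995.26


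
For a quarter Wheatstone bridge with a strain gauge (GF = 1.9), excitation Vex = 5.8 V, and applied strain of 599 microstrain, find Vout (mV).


Quarter bridge output: Vout = (GF * epsilon * Vex) / 4.
Vout = (1.9 * 599e-6 * 5.8) / 4
Vout = 0.00660098 / 4 V
Vout = 0.00165024 V = 1.6502 mV

1.6502 mV


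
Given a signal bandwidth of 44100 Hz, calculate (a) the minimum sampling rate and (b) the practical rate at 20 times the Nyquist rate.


By Nyquist theorem, fs_min = 2 * fmax.
fs_min = 2 * 44100 = 88200 Hz
Practical rate = 20 * fs_min = 20 * 88200 = 1764000 Hz

fs_min = 88200 Hz, fs_practical = 1764000 Hz


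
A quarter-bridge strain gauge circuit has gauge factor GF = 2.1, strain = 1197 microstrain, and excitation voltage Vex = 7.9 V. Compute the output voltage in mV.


Quarter bridge output: Vout = (GF * epsilon * Vex) / 4.
Vout = (2.1 * 1197e-6 * 7.9) / 4
Vout = 0.01985823 / 4 V
Vout = 0.00496456 V = 4.9646 mV

4.9646 mV


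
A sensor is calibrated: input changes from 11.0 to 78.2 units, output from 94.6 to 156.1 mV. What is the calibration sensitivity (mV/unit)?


Sensitivity = (y2 - y1) / (x2 - x1).
S = (156.1 - 94.6) / (78.2 - 11.0)
S = 61.5 / 67.2
S = 0.9152 mV/unit

0.9152 mV/unit


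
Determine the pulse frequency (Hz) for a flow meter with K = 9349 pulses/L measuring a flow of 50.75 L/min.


Frequency = K * Q / 60 (converting L/min to L/s).
f = 9349 * 50.75 / 60
f = 474461.75 / 60
f = 7907.7 Hz

7907.7 Hz


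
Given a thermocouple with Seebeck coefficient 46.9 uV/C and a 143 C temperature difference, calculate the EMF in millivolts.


The thermocouple output V = sensitivity * dT.
V = 46.9 uV/C * 143 C
V = 6706.7 uV
V = 6.707 mV

6.707 mV


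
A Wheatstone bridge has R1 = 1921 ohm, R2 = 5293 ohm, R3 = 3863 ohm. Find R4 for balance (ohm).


At balance: R1*R4 = R2*R3, so R4 = R2*R3/R1.
R4 = 5293 * 3863 / 1921
R4 = 20446859 / 1921
R4 = 10643.86 ohm

10643.86 ohm


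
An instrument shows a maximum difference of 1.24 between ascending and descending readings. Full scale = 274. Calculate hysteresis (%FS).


Hysteresis = (max difference / full scale) * 100%.
H = (1.24 / 274) * 100
H = 0.453 %FS

0.453 %FS


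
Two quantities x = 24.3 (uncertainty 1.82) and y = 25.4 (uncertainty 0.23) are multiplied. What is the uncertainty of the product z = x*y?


For a product z = x*y, the relative uncertainty is:
uz/z = sqrt((ux/x)^2 + (uy/y)^2)
Relative uncertainties: ux/x = 1.82/24.3 = 0.074897
uy/y = 0.23/25.4 = 0.009055
z = 24.3 * 25.4 = 617.2
uz = 617.2 * sqrt(0.074897^2 + 0.009055^2) = 46.565

46.565


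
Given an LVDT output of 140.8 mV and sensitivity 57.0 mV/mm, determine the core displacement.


Displacement = Vout / sensitivity.
d = 140.8 / 57.0
d = 2.47 mm

2.47 mm


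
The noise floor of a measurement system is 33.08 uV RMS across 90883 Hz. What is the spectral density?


Noise spectral density = Vrms / sqrt(BW).
NSD = 33.08 / sqrt(90883)
NSD = 33.08 / 301.4681
NSD = 0.1097 uV/sqrt(Hz)

0.1097 uV/sqrt(Hz)


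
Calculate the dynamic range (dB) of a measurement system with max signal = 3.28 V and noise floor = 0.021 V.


Dynamic range = 20 * log10(Vmax / Vnoise).
DR = 20 * log10(3.28 / 0.021)
DR = 20 * log10(156.19)
DR = 43.87 dB

43.87 dB


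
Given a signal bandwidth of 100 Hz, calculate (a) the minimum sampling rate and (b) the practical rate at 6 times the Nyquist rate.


By Nyquist theorem, fs_min = 2 * fmax.
fs_min = 2 * 100 = 200 Hz
Practical rate = 6 * fs_min = 6 * 200 = 1200 Hz

fs_min = 200 Hz, fs_practical = 1200 Hz


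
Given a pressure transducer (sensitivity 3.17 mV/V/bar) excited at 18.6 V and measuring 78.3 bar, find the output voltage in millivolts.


Output = sensitivity * Vex * P.
Vout = 3.17 * 18.6 * 78.3
Vout = 58.962 * 78.3
Vout = 4616.72 mV

4616.72 mV


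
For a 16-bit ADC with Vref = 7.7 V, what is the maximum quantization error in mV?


The maximum quantization error is +/- LSB/2.
LSB = Vref / 2^n = 7.7 / 65536 = 0.00011749 V
Max error = LSB / 2 = 0.00011749 / 2 = 5.875e-05 V
Max error = 0.0587 mV

0.0587 mV


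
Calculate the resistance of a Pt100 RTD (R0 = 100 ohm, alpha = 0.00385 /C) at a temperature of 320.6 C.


The RTD equation: Rt = R0 * (1 + alpha * T).
Rt = 100 * (1 + 0.00385 * 320.6)
Rt = 100 * (1 + 1.23431)
Rt = 100 * 2.23431
Rt = 223.431 ohm

223.431 ohm


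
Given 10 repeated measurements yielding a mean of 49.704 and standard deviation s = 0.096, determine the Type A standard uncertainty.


The standard uncertainty for Type A evaluation is u = s / sqrt(n).
u = 0.096 / sqrt(10)
u = 0.096 / 3.1623
u = 0.0304

0.0304


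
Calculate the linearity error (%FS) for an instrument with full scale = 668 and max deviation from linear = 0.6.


Linearity error = (max deviation / full scale) * 100%.
Linearity = (0.6 / 668) * 100
Linearity = 0.09 %FS

0.09 %FS


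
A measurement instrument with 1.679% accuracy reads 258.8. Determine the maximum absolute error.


Absolute error = (accuracy% / 100) * reading.
Error = (1.679 / 100) * 258.8
Error = 0.01679 * 258.8
Error = 4.3453

4.3453


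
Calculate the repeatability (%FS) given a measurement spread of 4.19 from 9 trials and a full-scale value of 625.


Repeatability = (spread / full scale) * 100%.
R = (4.19 / 625) * 100
R = 0.67 %FS

0.67 %FS


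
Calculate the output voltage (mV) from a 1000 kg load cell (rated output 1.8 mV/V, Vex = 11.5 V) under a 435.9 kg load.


Vout = rated_output * Vex * (load / capacity).
Vout = 1.8 * 11.5 * (435.9 / 1000)
Vout = 1.8 * 11.5 * 0.4359
Vout = 9.023 mV

9.023 mV


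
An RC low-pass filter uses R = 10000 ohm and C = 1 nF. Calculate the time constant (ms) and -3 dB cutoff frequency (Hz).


Time constant: tau = R * C.
tau = 10000 * 1.00e-09 = 1e-05 s
tau = 0.01 ms
Cutoff frequency: fc = 1 / (2*pi*R*C).
fc = 1 / (2*pi*1e-05) = 15915.49 Hz

tau = 0.01 ms, fc = 15915.49 Hz


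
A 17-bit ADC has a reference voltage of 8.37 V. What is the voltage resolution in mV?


The resolution (LSB) of an ADC is Vref / 2^n.
LSB = 8.37 / 2^17
LSB = 8.37 / 131072
LSB = 6.386e-05 V = 0.06385803 mV

0.06385803 mV


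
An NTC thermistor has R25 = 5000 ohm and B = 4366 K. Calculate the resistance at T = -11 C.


NTC thermistor equation: Rt = R25 * exp(B * (1/T - 1/T25)).
T in Kelvin: 262.15 K, T25 = 298.15 K
1/T - 1/T25 = 1/262.15 - 1/298.15 = 0.00046059
B * (1/T - 1/T25) = 4366 * 0.00046059 = 2.011
Rt = 5000 * exp(2.011) = 37352.1 ohm

37352.1 ohm


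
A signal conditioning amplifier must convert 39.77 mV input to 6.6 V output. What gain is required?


Gain = Vout / Vin (converting to same units).
G = 6.6 V / 39.77 mV
G = 6600.0 mV / 39.77 mV
G = 165.95

165.95


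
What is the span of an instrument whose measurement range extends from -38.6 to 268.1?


Span = upper range - lower range.
Span = 268.1 - (-38.6)
Span = 306.7

306.7


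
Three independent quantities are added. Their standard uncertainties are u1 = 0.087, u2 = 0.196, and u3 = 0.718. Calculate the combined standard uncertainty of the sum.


For a sum of independent quantities, uc = sqrt(u1^2 + u2^2 + u3^2).
uc = sqrt(0.087^2 + 0.196^2 + 0.718^2)
uc = sqrt(0.007569 + 0.038416 + 0.515524)
uc = 0.7493

0.7493


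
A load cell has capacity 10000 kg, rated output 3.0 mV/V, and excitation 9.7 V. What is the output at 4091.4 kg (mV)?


Vout = rated_output * Vex * (load / capacity).
Vout = 3.0 * 9.7 * (4091.4 / 10000)
Vout = 3.0 * 9.7 * 0.40914
Vout = 11.906 mV

11.906 mV


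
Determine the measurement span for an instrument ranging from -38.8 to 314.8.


Span = upper range - lower range.
Span = 314.8 - (-38.8)
Span = 353.6

353.6


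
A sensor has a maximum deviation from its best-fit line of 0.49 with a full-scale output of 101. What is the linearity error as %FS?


Linearity error = (max deviation / full scale) * 100%.
Linearity = (0.49 / 101) * 100
Linearity = 0.485 %FS

0.485 %FS


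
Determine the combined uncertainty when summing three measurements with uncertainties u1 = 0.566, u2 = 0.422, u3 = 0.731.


For a sum of independent quantities, uc = sqrt(u1^2 + u2^2 + u3^2).
uc = sqrt(0.566^2 + 0.422^2 + 0.731^2)
uc = sqrt(0.320356 + 0.178084 + 0.534361)
uc = 1.0163

1.0163


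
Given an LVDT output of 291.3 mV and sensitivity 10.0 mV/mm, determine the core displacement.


Displacement = Vout / sensitivity.
d = 291.3 / 10.0
d = 29.13 mm

29.13 mm


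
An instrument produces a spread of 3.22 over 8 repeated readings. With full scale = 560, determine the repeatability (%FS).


Repeatability = (spread / full scale) * 100%.
R = (3.22 / 560) * 100
R = 0.575 %FS

0.575 %FS


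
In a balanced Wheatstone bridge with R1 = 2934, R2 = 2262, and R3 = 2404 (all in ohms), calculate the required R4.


At balance: R1*R4 = R2*R3, so R4 = R2*R3/R1.
R4 = 2262 * 2404 / 2934
R4 = 5437848 / 2934
R4 = 1853.39 ohm

1853.39 ohm


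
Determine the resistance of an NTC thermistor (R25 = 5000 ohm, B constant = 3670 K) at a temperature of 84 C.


NTC thermistor equation: Rt = R25 * exp(B * (1/T - 1/T25)).
T in Kelvin: 357.15 K, T25 = 298.15 K
1/T - 1/T25 = 1/357.15 - 1/298.15 = -0.00055407
B * (1/T - 1/T25) = 3670 * -0.00055407 = -2.0334
Rt = 5000 * exp(-2.0334) = 654.4 ohm

654.4 ohm


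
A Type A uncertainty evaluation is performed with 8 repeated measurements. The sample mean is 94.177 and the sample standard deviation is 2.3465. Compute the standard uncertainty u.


The standard uncertainty for Type A evaluation is u = s / sqrt(n).
u = 2.3465 / sqrt(8)
u = 2.3465 / 2.8284
u = 0.8296

0.8296


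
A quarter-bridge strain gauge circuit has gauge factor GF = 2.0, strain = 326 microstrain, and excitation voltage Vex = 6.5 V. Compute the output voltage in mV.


Quarter bridge output: Vout = (GF * epsilon * Vex) / 4.
Vout = (2.0 * 326e-6 * 6.5) / 4
Vout = 0.004238 / 4 V
Vout = 0.0010595 V = 1.0595 mV

1.0595 mV


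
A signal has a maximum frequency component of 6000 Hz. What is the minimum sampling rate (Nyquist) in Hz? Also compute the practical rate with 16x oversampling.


By Nyquist theorem, fs_min = 2 * fmax.
fs_min = 2 * 6000 = 12000 Hz
Practical rate = 16 * fs_min = 16 * 12000 = 192000 Hz

fs_min = 12000 Hz, fs_practical = 192000 Hz


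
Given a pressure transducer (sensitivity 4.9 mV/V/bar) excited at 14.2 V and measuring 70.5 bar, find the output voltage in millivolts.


Output = sensitivity * Vex * P.
Vout = 4.9 * 14.2 * 70.5
Vout = 69.58 * 70.5
Vout = 4905.39 mV

4905.39 mV


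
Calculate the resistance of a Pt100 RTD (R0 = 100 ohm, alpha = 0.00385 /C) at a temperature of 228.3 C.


The RTD equation: Rt = R0 * (1 + alpha * T).
Rt = 100 * (1 + 0.00385 * 228.3)
Rt = 100 * (1 + 0.878955)
Rt = 100 * 1.878955
Rt = 187.895 ohm

187.895 ohm


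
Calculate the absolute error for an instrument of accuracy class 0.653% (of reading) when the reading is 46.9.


Absolute error = (accuracy% / 100) * reading.
Error = (0.653 / 100) * 46.9
Error = 0.00653 * 46.9
Error = 0.3063

0.3063


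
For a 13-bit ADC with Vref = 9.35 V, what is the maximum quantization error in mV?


The maximum quantization error is +/- LSB/2.
LSB = Vref / 2^n = 9.35 / 8192 = 0.00114136 V
Max error = LSB / 2 = 0.00114136 / 2 = 0.00057068 V
Max error = 0.5707 mV

0.5707 mV


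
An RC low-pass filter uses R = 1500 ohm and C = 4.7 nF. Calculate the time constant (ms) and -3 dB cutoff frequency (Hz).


Time constant: tau = R * C.
tau = 1500 * 4.70e-09 = 7.05e-06 s
tau = 0.0071 ms
Cutoff frequency: fc = 1 / (2*pi*R*C).
fc = 1 / (2*pi*7.05e-06) = 22575.17 Hz

tau = 0.0071 ms, fc = 22575.17 Hz


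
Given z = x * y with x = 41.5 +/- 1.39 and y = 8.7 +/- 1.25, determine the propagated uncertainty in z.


For a product z = x*y, the relative uncertainty is:
uz/z = sqrt((ux/x)^2 + (uy/y)^2)
Relative uncertainties: ux/x = 1.39/41.5 = 0.033494
uy/y = 1.25/8.7 = 0.143678
z = 41.5 * 8.7 = 361.0
uz = 361.0 * sqrt(0.033494^2 + 0.143678^2) = 53.266

53.266


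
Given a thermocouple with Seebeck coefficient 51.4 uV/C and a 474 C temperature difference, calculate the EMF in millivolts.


The thermocouple output V = sensitivity * dT.
V = 51.4 uV/C * 474 C
V = 24363.6 uV
V = 24.364 mV

24.364 mV


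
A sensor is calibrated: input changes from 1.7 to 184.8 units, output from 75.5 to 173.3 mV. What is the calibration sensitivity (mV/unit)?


Sensitivity = (y2 - y1) / (x2 - x1).
S = (173.3 - 75.5) / (184.8 - 1.7)
S = 97.8 / 183.1
S = 0.5341 mV/unit

0.5341 mV/unit


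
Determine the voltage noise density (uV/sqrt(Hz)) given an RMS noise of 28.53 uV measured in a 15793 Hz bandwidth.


Noise spectral density = Vrms / sqrt(BW).
NSD = 28.53 / sqrt(15793)
NSD = 28.53 / 125.6702
NSD = 0.227 uV/sqrt(Hz)

0.227 uV/sqrt(Hz)


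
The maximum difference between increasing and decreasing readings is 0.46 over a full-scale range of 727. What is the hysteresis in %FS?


Hysteresis = (max difference / full scale) * 100%.
H = (0.46 / 727) * 100
H = 0.063 %FS

0.063 %FS


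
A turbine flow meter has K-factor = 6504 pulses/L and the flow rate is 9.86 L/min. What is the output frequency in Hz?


Frequency = K * Q / 60 (converting L/min to L/s).
f = 6504 * 9.86 / 60
f = 64129.44 / 60
f = 1068.82 Hz

1068.82 Hz


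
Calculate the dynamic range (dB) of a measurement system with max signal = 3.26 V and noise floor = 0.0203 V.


Dynamic range = 20 * log10(Vmax / Vnoise).
DR = 20 * log10(3.26 / 0.0203)
DR = 20 * log10(160.59)
DR = 44.11 dB

44.11 dB


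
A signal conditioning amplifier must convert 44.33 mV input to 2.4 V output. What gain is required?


Gain = Vout / Vin (converting to same units).
G = 2.4 V / 44.33 mV
G = 2400.0 mV / 44.33 mV
G = 54.14

54.14


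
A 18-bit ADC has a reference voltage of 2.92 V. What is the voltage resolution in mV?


The resolution (LSB) of an ADC is Vref / 2^n.
LSB = 2.92 / 2^18
LSB = 2.92 / 262144
LSB = 1.114e-05 V = 0.01113892 mV

0.01113892 mV


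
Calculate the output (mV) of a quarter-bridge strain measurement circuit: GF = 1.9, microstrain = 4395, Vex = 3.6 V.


Quarter bridge output: Vout = (GF * epsilon * Vex) / 4.
Vout = (1.9 * 4395e-6 * 3.6) / 4
Vout = 0.0300618 / 4 V
Vout = 0.00751545 V = 7.5155 mV

7.5155 mV


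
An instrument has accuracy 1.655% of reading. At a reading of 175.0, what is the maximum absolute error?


Absolute error = (accuracy% / 100) * reading.
Error = (1.655 / 100) * 175.0
Error = 0.01655 * 175.0
Error = 2.8962

2.8962


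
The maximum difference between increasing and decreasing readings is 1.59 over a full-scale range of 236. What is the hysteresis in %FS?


Hysteresis = (max difference / full scale) * 100%.
H = (1.59 / 236) * 100
H = 0.674 %FS

0.674 %FS


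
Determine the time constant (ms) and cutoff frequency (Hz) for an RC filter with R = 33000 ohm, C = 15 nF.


Time constant: tau = R * C.
tau = 33000 * 1.50e-08 = 0.000495 s
tau = 0.495 ms
Cutoff frequency: fc = 1 / (2*pi*R*C).
fc = 1 / (2*pi*0.000495) = 321.53 Hz

tau = 0.495 ms, fc = 321.53 Hz


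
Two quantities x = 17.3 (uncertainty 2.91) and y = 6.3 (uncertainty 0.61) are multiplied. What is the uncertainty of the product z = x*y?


For a product z = x*y, the relative uncertainty is:
uz/z = sqrt((ux/x)^2 + (uy/y)^2)
Relative uncertainties: ux/x = 2.91/17.3 = 0.168208
uy/y = 0.61/6.3 = 0.096825
z = 17.3 * 6.3 = 109.0
uz = 109.0 * sqrt(0.168208^2 + 0.096825^2) = 21.153

21.153


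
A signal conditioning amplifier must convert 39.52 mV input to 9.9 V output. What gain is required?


Gain = Vout / Vin (converting to same units).
G = 9.9 V / 39.52 mV
G = 9900.0 mV / 39.52 mV
G = 250.51

250.51


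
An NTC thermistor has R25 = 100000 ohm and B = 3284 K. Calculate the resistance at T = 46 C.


NTC thermistor equation: Rt = R25 * exp(B * (1/T - 1/T25)).
T in Kelvin: 319.15 K, T25 = 298.15 K
1/T - 1/T25 = 1/319.15 - 1/298.15 = -0.00022069
B * (1/T - 1/T25) = 3284 * -0.00022069 = -0.7248
Rt = 100000 * exp(-0.7248) = 48444.2 ohm

48444.2 ohm


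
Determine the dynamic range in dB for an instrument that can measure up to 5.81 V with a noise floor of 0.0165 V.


Dynamic range = 20 * log10(Vmax / Vnoise).
DR = 20 * log10(5.81 / 0.0165)
DR = 20 * log10(352.12)
DR = 50.93 dB

50.93 dB


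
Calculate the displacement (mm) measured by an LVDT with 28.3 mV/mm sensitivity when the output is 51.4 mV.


Displacement = Vout / sensitivity.
d = 51.4 / 28.3
d = 1.816 mm

1.816 mm


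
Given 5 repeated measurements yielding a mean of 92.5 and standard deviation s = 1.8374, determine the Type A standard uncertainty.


The standard uncertainty for Type A evaluation is u = s / sqrt(n).
u = 1.8374 / sqrt(5)
u = 1.8374 / 2.2361
u = 0.8217

0.8217


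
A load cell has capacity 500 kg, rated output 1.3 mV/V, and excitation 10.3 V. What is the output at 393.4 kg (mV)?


Vout = rated_output * Vex * (load / capacity).
Vout = 1.3 * 10.3 * (393.4 / 500)
Vout = 1.3 * 10.3 * 0.7868
Vout = 10.535 mV

10.535 mV


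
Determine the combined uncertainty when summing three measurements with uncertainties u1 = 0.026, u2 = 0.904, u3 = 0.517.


For a sum of independent quantities, uc = sqrt(u1^2 + u2^2 + u3^2).
uc = sqrt(0.026^2 + 0.904^2 + 0.517^2)
uc = sqrt(0.000676 + 0.817216 + 0.267289)
uc = 1.0417

1.0417


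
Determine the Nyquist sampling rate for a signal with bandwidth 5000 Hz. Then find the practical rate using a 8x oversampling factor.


By Nyquist theorem, fs_min = 2 * fmax.
fs_min = 2 * 5000 = 10000 Hz
Practical rate = 8 * fs_min = 8 * 10000 = 80000 Hz

fs_min = 10000 Hz, fs_practical = 80000 Hz


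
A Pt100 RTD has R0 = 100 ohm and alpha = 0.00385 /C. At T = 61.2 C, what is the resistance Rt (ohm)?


The RTD equation: Rt = R0 * (1 + alpha * T).
Rt = 100 * (1 + 0.00385 * 61.2)
Rt = 100 * (1 + 0.23562)
Rt = 100 * 1.23562
Rt = 123.562 ohm

123.562 ohm


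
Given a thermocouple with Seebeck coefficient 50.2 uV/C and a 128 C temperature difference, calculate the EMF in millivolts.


The thermocouple output V = sensitivity * dT.
V = 50.2 uV/C * 128 C
V = 6425.6 uV
V = 6.426 mV

6.426 mV


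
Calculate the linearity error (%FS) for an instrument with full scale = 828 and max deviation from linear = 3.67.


Linearity error = (max deviation / full scale) * 100%.
Linearity = (3.67 / 828) * 100
Linearity = 0.443 %FS

0.443 %FS


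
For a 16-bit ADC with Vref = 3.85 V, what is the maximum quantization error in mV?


The maximum quantization error is +/- LSB/2.
LSB = Vref / 2^n = 3.85 / 65536 = 5.875e-05 V
Max error = LSB / 2 = 5.875e-05 / 2 = 2.937e-05 V
Max error = 0.0294 mV

0.0294 mV


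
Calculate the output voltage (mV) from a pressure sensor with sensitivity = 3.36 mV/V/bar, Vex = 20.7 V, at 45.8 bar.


Output = sensitivity * Vex * P.
Vout = 3.36 * 20.7 * 45.8
Vout = 69.552 * 45.8
Vout = 3185.48 mV

3185.48 mV


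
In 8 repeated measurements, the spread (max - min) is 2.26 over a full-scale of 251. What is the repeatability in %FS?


Repeatability = (spread / full scale) * 100%.
R = (2.26 / 251) * 100
R = 0.9 %FS

0.9 %FS


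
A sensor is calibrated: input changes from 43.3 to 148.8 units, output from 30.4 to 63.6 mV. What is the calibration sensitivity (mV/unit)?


Sensitivity = (y2 - y1) / (x2 - x1).
S = (63.6 - 30.4) / (148.8 - 43.3)
S = 33.2 / 105.5
S = 0.3147 mV/unit

0.3147 mV/unit


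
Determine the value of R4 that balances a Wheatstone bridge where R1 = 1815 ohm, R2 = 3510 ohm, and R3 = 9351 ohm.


At balance: R1*R4 = R2*R3, so R4 = R2*R3/R1.
R4 = 3510 * 9351 / 1815
R4 = 32822010 / 1815
R4 = 18083.75 ohm

18083.75 ohm


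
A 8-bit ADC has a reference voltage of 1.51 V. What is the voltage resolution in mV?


The resolution (LSB) of an ADC is Vref / 2^n.
LSB = 1.51 / 2^8
LSB = 1.51 / 256
LSB = 0.00589844 V = 5.8984375 mV

5.8984375 mV


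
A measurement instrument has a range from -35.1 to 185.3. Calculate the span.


Span = upper range - lower range.
Span = 185.3 - (-35.1)
Span = 220.4

220.4


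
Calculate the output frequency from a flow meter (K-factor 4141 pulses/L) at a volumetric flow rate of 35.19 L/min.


Frequency = K * Q / 60 (converting L/min to L/s).
f = 4141 * 35.19 / 60
f = 145721.79 / 60
f = 2428.7 Hz

2428.7 Hz


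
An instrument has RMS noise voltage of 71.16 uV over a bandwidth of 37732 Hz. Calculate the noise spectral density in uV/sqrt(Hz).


Noise spectral density = Vrms / sqrt(BW).
NSD = 71.16 / sqrt(37732)
NSD = 71.16 / 194.2473
NSD = 0.3663 uV/sqrt(Hz)

0.3663 uV/sqrt(Hz)


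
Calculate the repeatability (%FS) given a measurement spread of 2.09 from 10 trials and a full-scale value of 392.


Repeatability = (spread / full scale) * 100%.
R = (2.09 / 392) * 100
R = 0.533 %FS

0.533 %FS
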